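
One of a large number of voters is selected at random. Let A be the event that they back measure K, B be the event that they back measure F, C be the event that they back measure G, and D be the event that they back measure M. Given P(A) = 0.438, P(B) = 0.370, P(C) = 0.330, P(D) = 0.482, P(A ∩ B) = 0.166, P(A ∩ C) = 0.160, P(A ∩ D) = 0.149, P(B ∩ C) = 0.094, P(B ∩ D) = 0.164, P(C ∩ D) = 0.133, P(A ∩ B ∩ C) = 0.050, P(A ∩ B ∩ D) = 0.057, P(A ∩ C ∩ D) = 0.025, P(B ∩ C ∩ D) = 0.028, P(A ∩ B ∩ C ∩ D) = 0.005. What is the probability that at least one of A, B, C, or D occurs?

0.909

By inclusion-exclusion,
P(A ∪ B ∪ C ∪ D) = 0.438 + 0.370 + 0.330 + 0.482 − 0.166 − 0.160 − 0.149 − 0.094 − 0.164 − 0.133 + 0.050 + 0.057 + 0.025 + 0.028 − 0.005 = 0.909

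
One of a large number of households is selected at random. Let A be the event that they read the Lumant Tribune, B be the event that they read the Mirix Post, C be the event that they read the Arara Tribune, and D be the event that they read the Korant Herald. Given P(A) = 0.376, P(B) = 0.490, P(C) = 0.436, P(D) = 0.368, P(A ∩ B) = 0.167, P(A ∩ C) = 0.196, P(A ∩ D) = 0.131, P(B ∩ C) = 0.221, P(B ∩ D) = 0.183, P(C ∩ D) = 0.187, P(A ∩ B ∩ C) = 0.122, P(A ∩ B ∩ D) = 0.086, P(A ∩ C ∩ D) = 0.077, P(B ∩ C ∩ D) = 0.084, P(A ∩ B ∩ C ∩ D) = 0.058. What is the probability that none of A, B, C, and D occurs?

0.104

P(A ∪ B ∪ C ∪ D) = 0.376 + 0.490 + 0.436 + 0.368 − 0.167 − 0.196 − 0.131 − 0.221 − 0.183 − 0.187 + 0.122 + 0.086 + 0.077 + 0.084 − 0.058 = 0.896
P(none) = 1 − 0.896 = 0.104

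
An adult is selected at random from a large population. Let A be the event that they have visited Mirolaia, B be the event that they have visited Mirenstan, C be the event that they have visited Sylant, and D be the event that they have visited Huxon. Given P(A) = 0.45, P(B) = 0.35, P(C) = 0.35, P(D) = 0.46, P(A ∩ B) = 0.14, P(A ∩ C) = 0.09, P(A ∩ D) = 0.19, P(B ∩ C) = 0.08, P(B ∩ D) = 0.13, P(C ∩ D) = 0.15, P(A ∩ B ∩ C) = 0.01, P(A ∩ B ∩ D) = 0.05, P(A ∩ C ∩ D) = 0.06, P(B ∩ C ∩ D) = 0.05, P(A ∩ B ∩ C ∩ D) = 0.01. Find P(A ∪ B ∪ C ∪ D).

0.99

P(A ∪ B ∪ C ∪ D) = 0.45 + 0.35 + 0.35 + 0.46 − 0.14 − 0.09 − 0.19 − 0.08 − 0.13 − 0.15 + 0.01 + 0.05 + 0.06 + 0.05 − 0.01 = 0.99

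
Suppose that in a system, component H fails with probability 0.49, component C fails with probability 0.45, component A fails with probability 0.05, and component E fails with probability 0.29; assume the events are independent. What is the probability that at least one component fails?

0.81080275

P(none) = (1 − 0.49) × (1 − 0.45) × (1 − 0.05) × (1 − 0.29) = 0.51 × 0.55 × 0.95 × 0.71 = 0.18919725
P(at least one) = 1 − 0.18919725 = 0.81080275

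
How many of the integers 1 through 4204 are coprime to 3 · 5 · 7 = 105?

1923

By inclusion–exclusion:
⌊4204/3⌋ + ⌊4204/5⌋ + ⌊4204/7⌋ − ⌊4204/15⌋ − ⌊4204/21⌋ − ⌊4204/35⌋ + ⌊4204/105⌋ = 1401 + 840 + 600 − 280 − 200 − 120 + 40 = 2281
4204 − 2281 = 1923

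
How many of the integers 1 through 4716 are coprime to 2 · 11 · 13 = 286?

1979

Apply inclusion-exclusion:
floor(4716/2) + floor(4716/11) + floor(4716/13) − floor(4716/22) − floor(4716/26) − floor(4716/143) + floor(4716/286) = 2358 + 428 + 362 − 214 − 181 − 32 + 16 = 2737
4716 − 2737 = 1979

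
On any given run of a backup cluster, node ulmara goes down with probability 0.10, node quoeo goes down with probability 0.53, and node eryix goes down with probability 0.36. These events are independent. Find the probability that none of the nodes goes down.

0.27072

P(none) = (1 − 0.10) × (1 − 0.53) × (1 − 0.36) = 0.90 × 0.47 × 0.64 = 0.27072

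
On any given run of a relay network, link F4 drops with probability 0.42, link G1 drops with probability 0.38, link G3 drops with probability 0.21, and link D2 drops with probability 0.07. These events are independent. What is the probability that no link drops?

P(none) = (1 − 0.42) × (1 − 0.38) × (1 − 0.21) × (1 − 0.07) = 0.58 × 0.62 × 0.79 × 0.93 = 0.26419812

0.26419812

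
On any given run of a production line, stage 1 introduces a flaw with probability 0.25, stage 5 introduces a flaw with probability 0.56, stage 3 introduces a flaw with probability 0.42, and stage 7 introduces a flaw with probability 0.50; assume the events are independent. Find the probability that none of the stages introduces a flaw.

Since the events are independent, P(none) is the product of the individual non-occurrence probabilities.
P(none) = (1 − 0.25) × (1 − 0.56) × (1 − 0.42) × (1 − 0.50) = 0.75 × 0.44 × 0.58 × 0.50 = 0.0957

0.0957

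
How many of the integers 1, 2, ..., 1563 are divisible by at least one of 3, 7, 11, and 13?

813

⌊1563/3⌋ + ⌊1563/7⌋ + ⌊1563/11⌋ + ⌊1563/13⌋ − ⌊1563/21⌋ − ⌊1563/33⌋ − ⌊1563/39⌋ − ⌊1563/77⌋ − ⌊1563/91⌋ − ⌊1563/143⌋ + ⌊1563/231⌋ + ⌊1563/273⌋ + ⌊1563/429⌋ + ⌊1563/1001⌋ − ⌊1563/3003⌋ = 521 + 223 + 142 + 120 − 74 − 47 − 40 − 20 − 17 − 10 + 6 + 5 + 3 + 1 − 0 = 813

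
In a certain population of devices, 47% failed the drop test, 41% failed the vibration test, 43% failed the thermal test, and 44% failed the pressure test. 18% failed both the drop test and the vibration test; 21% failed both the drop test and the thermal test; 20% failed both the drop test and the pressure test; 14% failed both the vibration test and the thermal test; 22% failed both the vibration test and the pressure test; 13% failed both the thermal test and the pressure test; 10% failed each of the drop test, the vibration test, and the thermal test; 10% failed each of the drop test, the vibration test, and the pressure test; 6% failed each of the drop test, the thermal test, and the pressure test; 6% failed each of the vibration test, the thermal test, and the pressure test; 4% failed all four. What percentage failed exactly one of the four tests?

39%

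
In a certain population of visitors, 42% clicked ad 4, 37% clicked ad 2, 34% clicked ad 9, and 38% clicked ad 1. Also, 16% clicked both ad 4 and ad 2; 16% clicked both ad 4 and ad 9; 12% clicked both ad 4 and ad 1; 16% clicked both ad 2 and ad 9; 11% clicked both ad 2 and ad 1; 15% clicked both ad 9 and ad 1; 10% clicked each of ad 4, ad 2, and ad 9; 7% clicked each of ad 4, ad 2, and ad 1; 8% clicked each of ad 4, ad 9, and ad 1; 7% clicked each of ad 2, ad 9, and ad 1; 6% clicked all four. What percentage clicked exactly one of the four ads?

By inclusion–exclusion (exactly-one form):
P(exactly one) = 42 + 37 + 34 + 38 − 2·16 − 2·16 − 2·12 − 2·16 − 2·11 − 2·15 + 3·10 + 3·7 + 3·8 + 3·7 − 4·6 = 51%

51%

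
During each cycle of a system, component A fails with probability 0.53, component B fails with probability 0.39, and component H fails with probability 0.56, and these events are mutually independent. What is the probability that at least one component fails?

0.873852

P(none) = (1 − 0.53) × (1 − 0.39) × (1 − 0.56) = 0.47 × 0.61 × 0.44 = 0.126148
P(at least one) = 1 − 0.126148 = 0.873852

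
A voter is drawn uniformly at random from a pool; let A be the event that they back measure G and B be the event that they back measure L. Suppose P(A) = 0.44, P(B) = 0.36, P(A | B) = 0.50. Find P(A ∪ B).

0.62

P(A ∩ B) = P(B)·P(A|B) = 0.36 × 0.50 = 0.18
P(A ∪ B) = 0.44 + 0.36 − 0.18 = 0.62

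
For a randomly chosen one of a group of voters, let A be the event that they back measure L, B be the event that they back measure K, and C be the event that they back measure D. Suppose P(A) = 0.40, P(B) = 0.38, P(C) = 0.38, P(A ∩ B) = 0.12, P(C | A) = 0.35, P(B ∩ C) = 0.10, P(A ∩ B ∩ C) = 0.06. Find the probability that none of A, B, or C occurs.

P(A ∩ C) = P(A)·P(C|A) = 0.40 × 0.35 = 0.14
P(A ∪ B ∪ C) = 0.40 + 0.38 + 0.38 − 0.12 − 0.14 − 0.10 + 0.06 = 0.86
P(none) = 1 − 0.86 = 0.14

0.14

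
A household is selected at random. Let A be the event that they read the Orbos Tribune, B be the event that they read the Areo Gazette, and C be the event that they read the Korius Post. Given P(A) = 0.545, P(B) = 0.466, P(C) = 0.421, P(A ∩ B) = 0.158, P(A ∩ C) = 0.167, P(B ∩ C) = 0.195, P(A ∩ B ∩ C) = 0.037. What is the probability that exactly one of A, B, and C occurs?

0.503

P(exactly one) = 0.545 + 0.466 + 0.421 − 2·0.158 − 2·0.167 − 2·0.195 + 3·0.037 = 0.503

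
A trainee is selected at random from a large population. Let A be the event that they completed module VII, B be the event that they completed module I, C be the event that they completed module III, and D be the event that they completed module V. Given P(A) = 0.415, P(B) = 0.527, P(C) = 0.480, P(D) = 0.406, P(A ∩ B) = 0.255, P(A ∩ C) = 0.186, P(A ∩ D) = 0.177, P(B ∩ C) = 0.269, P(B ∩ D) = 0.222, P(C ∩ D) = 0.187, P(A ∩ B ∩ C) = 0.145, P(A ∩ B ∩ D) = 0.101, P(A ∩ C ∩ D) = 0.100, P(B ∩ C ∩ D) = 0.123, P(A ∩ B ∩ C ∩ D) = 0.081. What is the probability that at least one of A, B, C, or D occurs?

By inclusion-exclusion,
P(A ∪ B ∪ C ∪ D) = 0.415 + 0.527 + 0.480 + 0.406 − 0.255 − 0.186 − 0.177 − 0.269 − 0.222 − 0.187 + 0.145 + 0.101 + 0.100 + 0.123 − 0.081 = 0.920

0.920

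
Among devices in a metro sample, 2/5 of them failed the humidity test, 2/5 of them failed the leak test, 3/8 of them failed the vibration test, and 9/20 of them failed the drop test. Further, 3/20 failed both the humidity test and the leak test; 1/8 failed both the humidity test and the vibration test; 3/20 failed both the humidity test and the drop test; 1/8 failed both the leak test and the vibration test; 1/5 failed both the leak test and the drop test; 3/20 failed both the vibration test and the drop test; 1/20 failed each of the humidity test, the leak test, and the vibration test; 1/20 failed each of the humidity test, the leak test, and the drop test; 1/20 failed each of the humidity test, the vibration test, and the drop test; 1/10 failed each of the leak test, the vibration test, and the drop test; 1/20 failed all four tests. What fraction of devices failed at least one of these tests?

37/40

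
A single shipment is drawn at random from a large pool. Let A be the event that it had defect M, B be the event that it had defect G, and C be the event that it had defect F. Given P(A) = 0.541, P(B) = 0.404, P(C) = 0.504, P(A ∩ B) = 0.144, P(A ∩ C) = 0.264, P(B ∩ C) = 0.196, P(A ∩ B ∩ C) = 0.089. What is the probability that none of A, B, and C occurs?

0.066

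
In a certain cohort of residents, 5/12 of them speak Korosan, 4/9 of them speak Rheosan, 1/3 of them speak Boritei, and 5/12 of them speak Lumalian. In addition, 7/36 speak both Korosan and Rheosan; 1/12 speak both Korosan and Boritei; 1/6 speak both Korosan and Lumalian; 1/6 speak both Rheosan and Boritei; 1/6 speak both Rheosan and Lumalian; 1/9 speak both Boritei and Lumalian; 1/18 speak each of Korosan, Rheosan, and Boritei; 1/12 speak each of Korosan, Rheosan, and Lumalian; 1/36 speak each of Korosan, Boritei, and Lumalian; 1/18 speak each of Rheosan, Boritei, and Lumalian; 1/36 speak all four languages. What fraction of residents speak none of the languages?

P(at least one) = 5/12 + 4/9 + 1/3 + 5/12 − 7/36 − 1/12 − 1/6 − 1/6 − 1/6 − 1/9 + 1/18 + 1/12 + 1/36 + 1/18 − 1/36 = 11/12
P(none) = 1 − 11/12 = 1/12

1/12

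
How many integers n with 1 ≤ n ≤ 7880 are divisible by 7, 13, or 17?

1125 + 606 + 463 − 86 − 66 − 35 + 5 = 2012

2012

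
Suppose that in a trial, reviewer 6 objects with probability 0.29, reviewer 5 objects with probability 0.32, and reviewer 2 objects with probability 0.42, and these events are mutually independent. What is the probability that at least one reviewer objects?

Independence gives P(none) = ∏(1 − pᵢ).
P(none) = (1 − 0.29) × (1 − 0.32) × (1 − 0.42) = 0.71 × 0.68 × 0.58 = 0.280024
P(at least one) = 1 − 0.280024 = 0.719976

0.719976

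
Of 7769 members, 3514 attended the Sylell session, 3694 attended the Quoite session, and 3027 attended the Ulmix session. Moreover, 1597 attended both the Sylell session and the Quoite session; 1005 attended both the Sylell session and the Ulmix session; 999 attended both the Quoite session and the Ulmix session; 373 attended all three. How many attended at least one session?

7007

|at least one| = 3514 + 3694 + 3027 − 1597 − 1005 − 999 + 373 = 7007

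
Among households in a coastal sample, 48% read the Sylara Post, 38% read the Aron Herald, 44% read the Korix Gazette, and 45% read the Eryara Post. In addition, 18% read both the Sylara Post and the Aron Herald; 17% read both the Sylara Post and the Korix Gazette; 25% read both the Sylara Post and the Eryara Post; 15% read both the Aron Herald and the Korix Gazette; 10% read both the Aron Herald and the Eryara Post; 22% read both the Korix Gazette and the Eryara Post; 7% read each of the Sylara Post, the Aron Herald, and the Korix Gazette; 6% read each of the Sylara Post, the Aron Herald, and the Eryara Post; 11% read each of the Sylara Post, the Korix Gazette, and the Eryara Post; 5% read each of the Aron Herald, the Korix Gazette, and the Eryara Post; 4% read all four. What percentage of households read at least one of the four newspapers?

93%

P(≥1) = 48 + 38 + 44 + 45 − 18 − 17 − 25 − 15 − 10 − 22 + 7 + 6 + 11 + 5 − 4 = 93%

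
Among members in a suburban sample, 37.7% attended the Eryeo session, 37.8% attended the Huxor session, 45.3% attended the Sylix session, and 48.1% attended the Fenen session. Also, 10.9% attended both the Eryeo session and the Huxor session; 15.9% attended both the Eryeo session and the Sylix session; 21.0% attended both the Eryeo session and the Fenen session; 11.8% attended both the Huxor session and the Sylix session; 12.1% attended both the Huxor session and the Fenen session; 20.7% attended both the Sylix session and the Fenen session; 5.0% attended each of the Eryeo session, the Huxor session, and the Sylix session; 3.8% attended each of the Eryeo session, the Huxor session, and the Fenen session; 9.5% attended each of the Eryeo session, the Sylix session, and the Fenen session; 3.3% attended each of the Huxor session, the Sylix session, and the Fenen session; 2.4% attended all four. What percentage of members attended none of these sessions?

4.3%

P(union) = 37.7 + 37.8 + 45.3 + 48.1 − 10.9 − 15.9 − 21.0 − 11.8 − 12.1 − 20.7 + 5.0 + 3.8 + 9.5 + 3.3 − 2.4 = 95.7%
P(none) = 100% − 95.7% = 4.3%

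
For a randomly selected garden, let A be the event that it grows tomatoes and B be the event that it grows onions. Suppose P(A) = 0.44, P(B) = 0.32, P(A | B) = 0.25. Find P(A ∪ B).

0.68

P(A ∩ B) = P(B)·P(A|B) = 0.32 × 0.25 = 0.08
By inclusion–exclusion:
P(A ∪ B) = 0.44 + 0.32 − 0.08 = 0.68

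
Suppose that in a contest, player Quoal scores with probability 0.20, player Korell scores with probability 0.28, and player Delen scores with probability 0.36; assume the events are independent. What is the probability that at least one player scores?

P(none) = (1 − 0.20) × (1 − 0.28) × (1 − 0.36) = 0.80 × 0.72 × 0.64 = 0.36864
P(at least one) = 1 − 0.36864 = 0.63136

0.63136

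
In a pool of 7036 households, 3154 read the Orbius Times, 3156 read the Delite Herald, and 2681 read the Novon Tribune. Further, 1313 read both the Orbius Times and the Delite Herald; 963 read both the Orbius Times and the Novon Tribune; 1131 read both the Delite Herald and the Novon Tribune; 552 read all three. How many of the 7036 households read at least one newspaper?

6136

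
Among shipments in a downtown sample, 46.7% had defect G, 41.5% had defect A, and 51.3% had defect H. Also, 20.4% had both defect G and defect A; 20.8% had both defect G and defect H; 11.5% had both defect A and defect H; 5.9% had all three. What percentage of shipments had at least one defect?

92.7%

P(at least one) = 46.7 + 41.5 + 51.3 − 20.4 − 20.8 − 11.5 + 5.9 = 92.7%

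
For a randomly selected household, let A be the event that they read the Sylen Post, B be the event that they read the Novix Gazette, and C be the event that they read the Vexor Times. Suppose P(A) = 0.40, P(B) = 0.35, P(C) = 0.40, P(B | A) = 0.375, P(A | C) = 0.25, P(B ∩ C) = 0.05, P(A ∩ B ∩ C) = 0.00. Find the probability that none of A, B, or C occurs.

0.15

P(A ∩ B) = P(A)·P(B|A) = 0.40 × 0.375 = 0.15
P(A ∩ C) = P(C)·P(A|C) = 0.40 × 0.25 = 0.10
P(A ∪ B ∪ C) = 0.40 + 0.35 + 0.40 − 0.15 − 0.10 − 0.05 + 0.00 = 0.85
P(none) = 1 − 0.85 = 0.15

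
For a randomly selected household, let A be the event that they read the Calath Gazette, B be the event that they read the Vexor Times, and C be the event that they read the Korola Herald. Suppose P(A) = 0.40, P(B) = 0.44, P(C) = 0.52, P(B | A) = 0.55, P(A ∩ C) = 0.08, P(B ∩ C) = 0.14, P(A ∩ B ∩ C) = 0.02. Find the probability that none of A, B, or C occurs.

0.06

P(A ∩ B) = P(A)·P(B|A) = 0.40 × 0.55 = 0.22
Using inclusion–exclusion:
P(A ∪ B ∪ C) = 0.40 + 0.44 + 0.52 − 0.22 − 0.08 − 0.14 + 0.02 = 0.94
P(none) = 1 − 0.94 = 0.06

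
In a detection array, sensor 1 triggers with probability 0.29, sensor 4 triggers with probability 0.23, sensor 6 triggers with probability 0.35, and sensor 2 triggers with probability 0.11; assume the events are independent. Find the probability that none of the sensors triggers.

Since the events are independent, P(none) is the product of the individual non-occurrence probabilities.
P(none) = (1 − 0.29) × (1 − 0.23) × (1 − 0.35) × (1 − 0.11) = 0.71 × 0.77 × 0.65 × 0.89 = 0.31626595

0.31626595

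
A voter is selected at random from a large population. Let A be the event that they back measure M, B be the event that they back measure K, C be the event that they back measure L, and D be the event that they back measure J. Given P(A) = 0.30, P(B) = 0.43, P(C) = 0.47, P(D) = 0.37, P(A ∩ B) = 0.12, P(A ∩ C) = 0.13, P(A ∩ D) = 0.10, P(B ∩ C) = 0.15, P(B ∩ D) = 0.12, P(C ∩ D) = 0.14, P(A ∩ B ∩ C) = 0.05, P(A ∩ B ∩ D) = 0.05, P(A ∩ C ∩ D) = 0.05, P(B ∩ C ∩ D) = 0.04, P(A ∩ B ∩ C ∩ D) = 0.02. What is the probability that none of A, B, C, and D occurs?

By inclusion–exclusion:
P(A ∪ B ∪ C ∪ D) = 0.30 + 0.43 + 0.47 + 0.37 − 0.12 − 0.13 − 0.10 − 0.15 − 0.12 − 0.14 + 0.05 + 0.05 + 0.05 + 0.04 − 0.02 = 0.98
P(none) = 1 − 0.98 = 0.02

0.02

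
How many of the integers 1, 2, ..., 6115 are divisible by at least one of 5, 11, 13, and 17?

2251

⌊6115/5⌋ + ⌊6115/11⌋ + ⌊6115/13⌋ + ⌊6115/17⌋ − ⌊6115/55⌋ − ⌊6115/65⌋ − ⌊6115/85⌋ − ⌊6115/143⌋ − ⌊6115/187⌋ − ⌊6115/221⌋ + ⌊6115/715⌋ + ⌊6115/935⌋ + ⌊6115/1105⌋ + ⌊6115/2431⌋ − ⌊6115/12155⌋ = 1223 + 555 + 470 + 359 − 111 − 94 − 71 − 42 − 32 − 27 + 8 + 6 + 5 + 2 − 0 = 2251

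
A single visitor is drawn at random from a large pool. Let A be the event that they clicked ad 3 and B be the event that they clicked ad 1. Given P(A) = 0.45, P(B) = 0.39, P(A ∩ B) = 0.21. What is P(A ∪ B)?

P(A ∪ B) = 0.45 + 0.39 − 0.21 = 0.63

0.63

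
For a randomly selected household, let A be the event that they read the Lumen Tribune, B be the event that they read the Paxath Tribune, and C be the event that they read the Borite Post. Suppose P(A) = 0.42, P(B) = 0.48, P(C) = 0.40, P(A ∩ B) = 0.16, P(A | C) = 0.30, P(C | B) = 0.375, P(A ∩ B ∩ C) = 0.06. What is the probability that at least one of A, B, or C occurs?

P(A ∩ C) = P(C)·P(A|C) = 0.40 × 0.30 = 0.12
P(B ∩ C) = P(B)·P(C|B) = 0.48 × 0.375 = 0.18
Inclusion–exclusion gives
P(A ∪ B ∪ C) = 0.42 + 0.48 + 0.40 − 0.16 − 0.12 − 0.18 + 0.06 = 0.90

0.90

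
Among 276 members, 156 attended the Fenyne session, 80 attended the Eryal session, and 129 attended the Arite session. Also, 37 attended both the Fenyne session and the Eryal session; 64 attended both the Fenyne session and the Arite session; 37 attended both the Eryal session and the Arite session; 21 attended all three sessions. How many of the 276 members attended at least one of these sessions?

N(≥1) = 156 + 80 + 129 − 37 − 64 − 37 + 21 = 248

248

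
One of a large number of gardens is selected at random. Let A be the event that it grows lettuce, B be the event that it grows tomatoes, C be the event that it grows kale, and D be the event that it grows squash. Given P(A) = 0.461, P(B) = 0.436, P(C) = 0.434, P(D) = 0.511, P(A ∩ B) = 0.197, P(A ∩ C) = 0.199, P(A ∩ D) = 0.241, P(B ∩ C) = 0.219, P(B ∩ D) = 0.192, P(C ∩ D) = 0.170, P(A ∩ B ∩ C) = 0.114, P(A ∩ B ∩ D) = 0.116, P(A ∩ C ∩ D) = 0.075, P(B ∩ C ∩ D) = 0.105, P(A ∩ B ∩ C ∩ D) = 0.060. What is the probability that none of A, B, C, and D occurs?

P(A ∪ B ∪ C ∪ D) = 0.461 + 0.436 + 0.434 + 0.511 − 0.197 − 0.199 − 0.241 − 0.219 − 0.192 − 0.170 + 0.114 + 0.116 + 0.075 + 0.105 − 0.060 = 0.974
P(none) = 1 − 0.974 = 0.026

0.026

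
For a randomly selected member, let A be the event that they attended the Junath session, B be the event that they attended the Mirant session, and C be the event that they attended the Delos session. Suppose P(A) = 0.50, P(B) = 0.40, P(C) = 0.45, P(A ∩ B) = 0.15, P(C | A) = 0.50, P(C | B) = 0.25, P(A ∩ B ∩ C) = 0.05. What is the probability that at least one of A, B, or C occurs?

P(A ∩ C) = P(A)·P(C|A) = 0.50 × 0.50 = 0.25
P(B ∩ C) = P(B)·P(C|B) = 0.40 × 0.25 = 0.10
By inclusion-exclusion,
P(A ∪ B ∪ C) = 0.50 + 0.40 + 0.45 − 0.15 − 0.25 − 0.10 + 0.05 = 0.90

0.90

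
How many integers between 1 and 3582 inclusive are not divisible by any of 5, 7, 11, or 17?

2104

By inclusion–exclusion:
716 + 511 + 325 + 210 − 102 − 65 − 42 − 46 − 30 − 19 + 9 + 6 + 3 + 2 − 0 = 1478
3582 − 1478 = 2104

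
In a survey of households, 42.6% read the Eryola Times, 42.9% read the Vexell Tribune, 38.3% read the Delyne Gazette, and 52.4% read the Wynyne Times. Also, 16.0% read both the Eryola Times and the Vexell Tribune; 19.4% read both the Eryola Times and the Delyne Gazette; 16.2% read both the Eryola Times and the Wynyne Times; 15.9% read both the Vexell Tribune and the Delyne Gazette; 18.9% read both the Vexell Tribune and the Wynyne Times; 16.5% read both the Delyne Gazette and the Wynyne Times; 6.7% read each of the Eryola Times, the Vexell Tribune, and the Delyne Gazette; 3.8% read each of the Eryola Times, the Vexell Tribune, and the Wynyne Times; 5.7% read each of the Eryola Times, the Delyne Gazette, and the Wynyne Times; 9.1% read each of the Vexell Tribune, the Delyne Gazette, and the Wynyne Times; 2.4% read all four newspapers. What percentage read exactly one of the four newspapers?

36.7%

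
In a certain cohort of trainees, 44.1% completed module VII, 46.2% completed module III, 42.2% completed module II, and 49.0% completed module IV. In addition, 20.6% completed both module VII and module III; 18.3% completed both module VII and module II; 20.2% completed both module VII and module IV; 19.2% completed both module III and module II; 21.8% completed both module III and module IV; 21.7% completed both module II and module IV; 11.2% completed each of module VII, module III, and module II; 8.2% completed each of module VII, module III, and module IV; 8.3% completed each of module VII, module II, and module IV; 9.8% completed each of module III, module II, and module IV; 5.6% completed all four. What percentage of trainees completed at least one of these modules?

By inclusion–exclusion:
P(union) = 44.1 + 46.2 + 42.2 + 49.0 − 20.6 − 18.3 − 20.2 − 19.2 − 21.8 − 21.7 + 11.2 + 8.2 + 8.3 + 9.8 − 5.6 = 91.6%

91.6%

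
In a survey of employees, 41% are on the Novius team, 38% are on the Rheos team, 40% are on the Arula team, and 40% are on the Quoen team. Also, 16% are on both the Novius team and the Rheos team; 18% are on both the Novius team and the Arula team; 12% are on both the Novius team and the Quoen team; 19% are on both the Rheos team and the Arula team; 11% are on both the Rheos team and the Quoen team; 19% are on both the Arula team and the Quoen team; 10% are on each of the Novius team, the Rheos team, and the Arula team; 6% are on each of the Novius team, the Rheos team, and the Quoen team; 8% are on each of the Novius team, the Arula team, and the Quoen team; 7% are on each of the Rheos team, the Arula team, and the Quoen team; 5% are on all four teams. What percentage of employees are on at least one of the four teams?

90%

P(union) = 41 + 38 + 40 + 40 − 16 − 18 − 12 − 19 − 11 − 19 + 10 + 6 + 8 + 7 − 5 = 90%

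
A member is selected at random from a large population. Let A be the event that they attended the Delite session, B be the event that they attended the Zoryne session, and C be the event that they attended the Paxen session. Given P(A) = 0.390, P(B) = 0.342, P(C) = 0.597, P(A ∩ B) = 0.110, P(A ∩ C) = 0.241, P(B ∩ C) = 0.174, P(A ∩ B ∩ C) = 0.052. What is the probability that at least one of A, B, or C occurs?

0.856

P(A ∪ B ∪ C) = 0.390 + 0.342 + 0.597 − 0.110 − 0.241 − 0.174 + 0.052 = 0.856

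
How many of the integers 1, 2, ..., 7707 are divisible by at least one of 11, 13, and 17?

floor(7707/11) + floor(7707/13) + floor(7707/17) − floor(7707/143) − floor(7707/187) − floor(7707/221) + floor(7707/2431) = 700 + 592 + 453 − 53 − 41 − 34 + 3 = 1620

1620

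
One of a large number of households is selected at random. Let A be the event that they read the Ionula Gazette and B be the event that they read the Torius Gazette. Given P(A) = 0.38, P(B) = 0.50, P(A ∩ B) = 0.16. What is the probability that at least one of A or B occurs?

0.72

By inclusion-exclusion,
P(A ∪ B) = 0.38 + 0.50 − 0.16 = 0.72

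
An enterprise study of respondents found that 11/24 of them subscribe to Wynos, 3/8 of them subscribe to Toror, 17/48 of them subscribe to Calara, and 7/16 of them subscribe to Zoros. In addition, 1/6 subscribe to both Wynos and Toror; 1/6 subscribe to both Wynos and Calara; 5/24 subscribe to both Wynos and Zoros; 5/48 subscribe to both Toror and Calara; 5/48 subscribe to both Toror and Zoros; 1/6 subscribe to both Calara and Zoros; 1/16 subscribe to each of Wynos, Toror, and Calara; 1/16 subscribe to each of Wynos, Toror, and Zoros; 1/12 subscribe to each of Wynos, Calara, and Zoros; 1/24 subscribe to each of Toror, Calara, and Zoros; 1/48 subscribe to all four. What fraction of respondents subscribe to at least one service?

Apply inclusion-exclusion:
P(≥1) = 11/24 + 3/8 + 17/48 + 7/16 − 1/6 − 1/6 − 5/24 − 5/48 − 5/48 − 1/6 + 1/16 + 1/16 + 1/12 + 1/24 − 1/48 = 15/16

15/16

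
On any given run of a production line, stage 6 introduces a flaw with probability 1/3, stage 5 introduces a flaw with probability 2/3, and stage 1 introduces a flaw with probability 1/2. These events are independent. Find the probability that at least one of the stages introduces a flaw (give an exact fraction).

P(none) = (1 − 1/3) × (1 − 2/3) × (1 − 1/2) = 2/3 × 1/3 × 1/2 = 1/9
P(at least one) = 1 − 1/9 = 8/9

8/9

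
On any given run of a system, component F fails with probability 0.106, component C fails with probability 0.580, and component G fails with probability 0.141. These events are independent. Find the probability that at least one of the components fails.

0.67746268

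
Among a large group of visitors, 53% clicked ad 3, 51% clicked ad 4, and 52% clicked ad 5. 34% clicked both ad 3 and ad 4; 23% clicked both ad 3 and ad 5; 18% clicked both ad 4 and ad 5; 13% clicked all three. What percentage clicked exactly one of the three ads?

45%

P(exactly one) = 53 + 51 + 52 − 2·34 − 2·23 − 2·18 + 3·13 = 45%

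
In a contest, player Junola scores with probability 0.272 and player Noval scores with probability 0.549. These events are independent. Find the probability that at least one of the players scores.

0.671672

P(none) = (1 − 0.272) × (1 − 0.549) = 0.728 × 0.451 = 0.328328
P(at least one) = 1 − 0.328328 = 0.671672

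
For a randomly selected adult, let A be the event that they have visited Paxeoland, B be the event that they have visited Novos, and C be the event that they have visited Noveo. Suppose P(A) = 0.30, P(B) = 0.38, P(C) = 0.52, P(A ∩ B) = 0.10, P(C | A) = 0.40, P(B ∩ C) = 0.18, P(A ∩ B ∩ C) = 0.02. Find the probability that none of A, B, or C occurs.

P(A ∩ C) = P(A)·P(C|A) = 0.30 × 0.40 = 0.12
Apply inclusion-exclusion:
P(A ∪ B ∪ C) = 0.30 + 0.38 + 0.52 − 0.10 − 0.12 − 0.18 + 0.02 = 0.82
P(none) = 1 − 0.82 = 0.18

0.18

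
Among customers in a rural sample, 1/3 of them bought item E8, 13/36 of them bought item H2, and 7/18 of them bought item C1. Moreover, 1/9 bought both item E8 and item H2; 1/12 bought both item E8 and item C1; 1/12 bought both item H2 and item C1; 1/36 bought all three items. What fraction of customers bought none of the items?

By inclusion-exclusion,
P(union) = 1/3 + 13/36 + 7/18 − 1/9 − 1/12 − 1/12 + 1/36 = 5/6
P(none) = 1 − 5/6 = 1/6

1/6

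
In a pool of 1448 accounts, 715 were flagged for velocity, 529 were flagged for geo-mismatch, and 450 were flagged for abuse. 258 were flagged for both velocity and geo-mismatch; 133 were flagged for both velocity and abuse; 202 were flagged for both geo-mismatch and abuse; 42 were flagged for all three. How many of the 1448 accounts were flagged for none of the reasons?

305

Apply inclusion-exclusion:
|union| = 715 + 529 + 450 − 258 − 133 − 202 + 42 = 1143
None: 1448 − 1143 = 305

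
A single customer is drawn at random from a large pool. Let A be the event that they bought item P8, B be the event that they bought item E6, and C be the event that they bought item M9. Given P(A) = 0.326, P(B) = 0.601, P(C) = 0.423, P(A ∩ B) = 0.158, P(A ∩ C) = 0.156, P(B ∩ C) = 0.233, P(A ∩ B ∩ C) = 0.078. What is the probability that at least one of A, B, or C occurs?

P(A ∪ B ∪ C) = 0.326 + 0.601 + 0.423 − 0.158 − 0.156 − 0.233 + 0.078 = 0.881

0.881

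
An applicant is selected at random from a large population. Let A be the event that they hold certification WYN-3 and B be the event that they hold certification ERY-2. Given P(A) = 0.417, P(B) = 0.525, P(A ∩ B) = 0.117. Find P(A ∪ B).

0.825

Apply inclusion-exclusion:
P(A ∪ B) = 0.417 + 0.525 − 0.117 = 0.825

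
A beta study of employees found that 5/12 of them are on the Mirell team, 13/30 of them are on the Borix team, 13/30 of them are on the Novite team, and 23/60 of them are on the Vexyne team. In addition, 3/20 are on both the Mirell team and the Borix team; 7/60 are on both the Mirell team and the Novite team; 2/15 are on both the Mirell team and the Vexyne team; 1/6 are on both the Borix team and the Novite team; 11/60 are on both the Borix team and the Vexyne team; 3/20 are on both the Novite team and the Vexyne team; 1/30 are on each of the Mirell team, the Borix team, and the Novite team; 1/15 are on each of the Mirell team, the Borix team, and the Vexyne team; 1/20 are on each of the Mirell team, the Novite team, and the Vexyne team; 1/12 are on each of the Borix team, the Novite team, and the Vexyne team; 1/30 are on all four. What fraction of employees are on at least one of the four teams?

Inclusion–exclusion gives
P(at least one) = 5/12 + 13/30 + 13/30 + 23/60 − 3/20 − 7/60 − 2/15 − 1/6 − 11/60 − 3/20 + 1/30 + 1/15 + 1/20 + 1/12 − 1/30 = 29/30

29/30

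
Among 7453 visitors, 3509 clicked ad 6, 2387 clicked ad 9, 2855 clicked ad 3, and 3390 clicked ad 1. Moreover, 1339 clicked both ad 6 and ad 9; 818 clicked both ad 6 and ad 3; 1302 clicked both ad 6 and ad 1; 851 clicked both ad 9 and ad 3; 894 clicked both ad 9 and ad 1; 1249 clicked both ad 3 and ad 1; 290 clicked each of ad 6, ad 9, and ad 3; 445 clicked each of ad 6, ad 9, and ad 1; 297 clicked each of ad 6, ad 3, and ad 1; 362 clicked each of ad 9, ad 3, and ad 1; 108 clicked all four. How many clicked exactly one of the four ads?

N(exactly one) = 3509 + 2387 + 2855 + 3390 − 2·1339 − 2·818 − 2·1302 − 2·851 − 2·894 − 2·1249 + 3·290 + 3·445 + 3·297 + 3·362 − 4·108 = 2985

2985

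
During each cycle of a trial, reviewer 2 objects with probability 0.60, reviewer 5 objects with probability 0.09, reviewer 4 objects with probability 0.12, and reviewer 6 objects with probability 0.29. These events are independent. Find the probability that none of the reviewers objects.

0.2274272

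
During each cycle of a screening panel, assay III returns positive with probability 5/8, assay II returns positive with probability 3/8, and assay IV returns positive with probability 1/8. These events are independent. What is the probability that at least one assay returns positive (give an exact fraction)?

P(none) = (1 − 5/8) × (1 − 3/8) × (1 − 1/8) = 3/8 × 5/8 × 7/8 = 105/512
P(at least one) = 1 − 105/512 = 407/512

407/512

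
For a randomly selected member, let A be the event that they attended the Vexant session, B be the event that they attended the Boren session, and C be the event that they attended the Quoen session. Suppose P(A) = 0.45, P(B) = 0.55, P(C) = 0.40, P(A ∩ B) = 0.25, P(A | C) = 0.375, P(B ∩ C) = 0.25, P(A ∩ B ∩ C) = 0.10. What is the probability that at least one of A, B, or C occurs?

P(A ∩ C) = P(C)·P(A|C) = 0.40 × 0.375 = 0.15
Using inclusion–exclusion:
P(A ∪ B ∪ C) = 0.45 + 0.55 + 0.40 − 0.25 − 0.15 − 0.25 + 0.10 = 0.85

0.85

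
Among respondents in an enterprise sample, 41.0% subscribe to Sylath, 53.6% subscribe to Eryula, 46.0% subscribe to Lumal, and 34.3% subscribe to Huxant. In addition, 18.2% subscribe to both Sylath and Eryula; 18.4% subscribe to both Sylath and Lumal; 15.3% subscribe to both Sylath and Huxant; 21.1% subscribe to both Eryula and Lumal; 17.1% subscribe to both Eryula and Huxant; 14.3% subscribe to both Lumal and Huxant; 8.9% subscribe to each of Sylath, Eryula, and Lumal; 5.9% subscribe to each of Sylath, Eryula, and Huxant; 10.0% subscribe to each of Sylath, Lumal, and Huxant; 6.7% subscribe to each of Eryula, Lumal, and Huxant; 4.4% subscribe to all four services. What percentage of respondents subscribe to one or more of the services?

Inclusion–exclusion gives
P(≥1) = 41.0 + 53.6 + 46.0 + 34.3 − 18.2 − 18.4 − 15.3 − 21.1 − 17.1 − 14.3 + 8.9 + 5.9 + 10.0 + 6.7 − 4.4 = 97.6%

97.6%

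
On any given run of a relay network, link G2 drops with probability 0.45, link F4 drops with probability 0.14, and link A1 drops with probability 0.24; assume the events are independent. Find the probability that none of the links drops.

P(none) = (1 − 0.45) × (1 − 0.14) × (1 − 0.24) = 0.55 × 0.86 × 0.76 = 0.35948

0.35948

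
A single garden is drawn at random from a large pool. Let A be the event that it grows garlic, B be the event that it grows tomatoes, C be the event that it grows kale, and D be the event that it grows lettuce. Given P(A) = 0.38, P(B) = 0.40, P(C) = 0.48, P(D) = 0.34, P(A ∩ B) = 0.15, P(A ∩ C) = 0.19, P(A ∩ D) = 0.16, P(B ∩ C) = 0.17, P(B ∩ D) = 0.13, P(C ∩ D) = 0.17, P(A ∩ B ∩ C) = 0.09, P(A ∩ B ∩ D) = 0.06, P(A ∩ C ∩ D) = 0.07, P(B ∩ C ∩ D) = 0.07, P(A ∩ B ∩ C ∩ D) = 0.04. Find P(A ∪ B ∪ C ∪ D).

0.88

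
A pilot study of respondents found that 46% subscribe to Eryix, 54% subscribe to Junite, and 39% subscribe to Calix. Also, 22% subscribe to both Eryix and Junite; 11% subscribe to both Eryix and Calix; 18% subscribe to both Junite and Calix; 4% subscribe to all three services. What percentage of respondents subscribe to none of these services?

P(union) = 46 + 54 + 39 − 22 − 11 − 18 + 4 = 92%
P(none) = 100% − 92% = 8%

8%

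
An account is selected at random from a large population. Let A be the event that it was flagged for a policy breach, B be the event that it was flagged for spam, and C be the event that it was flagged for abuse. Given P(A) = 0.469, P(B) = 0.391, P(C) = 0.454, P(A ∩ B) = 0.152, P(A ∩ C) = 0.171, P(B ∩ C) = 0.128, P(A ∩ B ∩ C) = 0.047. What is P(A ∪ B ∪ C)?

0.910

P(A ∪ B ∪ C) = 0.469 + 0.391 + 0.454 − 0.152 − 0.171 − 0.128 + 0.047 = 0.910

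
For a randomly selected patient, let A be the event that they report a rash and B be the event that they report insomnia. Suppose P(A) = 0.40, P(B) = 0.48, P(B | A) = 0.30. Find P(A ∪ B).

0.76

P(A ∩ B) = P(A)·P(B|A) = 0.40 × 0.30 = 0.12
P(A ∪ B) = 0.40 + 0.48 − 0.12 = 0.76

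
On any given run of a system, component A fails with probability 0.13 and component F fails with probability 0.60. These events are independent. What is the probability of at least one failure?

0.652

Independence gives P(none) = ∏(1 − pᵢ).
P(none) = (1 − 0.13) × (1 − 0.60) = 0.87 × 0.40 = 0.348
P(at least one) = 1 − 0.348 = 0.652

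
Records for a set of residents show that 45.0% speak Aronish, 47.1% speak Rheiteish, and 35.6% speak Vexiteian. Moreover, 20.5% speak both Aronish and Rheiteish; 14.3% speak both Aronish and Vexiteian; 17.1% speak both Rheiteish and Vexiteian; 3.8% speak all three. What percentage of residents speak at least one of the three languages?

79.6%

P(at least one) = 45.0 + 47.1 + 35.6 − 20.5 − 14.3 − 17.1 + 3.8 = 79.6%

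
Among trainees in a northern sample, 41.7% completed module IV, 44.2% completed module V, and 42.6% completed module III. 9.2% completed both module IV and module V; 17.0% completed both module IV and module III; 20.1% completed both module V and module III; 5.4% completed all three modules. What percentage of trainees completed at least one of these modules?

By inclusion-exclusion,
P(union) = 41.7 + 44.2 + 42.6 − 9.2 − 17.0 − 20.1 + 5.4 = 87.6%

87.6%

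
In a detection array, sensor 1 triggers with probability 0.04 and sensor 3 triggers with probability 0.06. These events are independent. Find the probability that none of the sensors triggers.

P(none) = (1 − 0.04) × (1 − 0.06) = 0.96 × 0.94 = 0.9024

0.9024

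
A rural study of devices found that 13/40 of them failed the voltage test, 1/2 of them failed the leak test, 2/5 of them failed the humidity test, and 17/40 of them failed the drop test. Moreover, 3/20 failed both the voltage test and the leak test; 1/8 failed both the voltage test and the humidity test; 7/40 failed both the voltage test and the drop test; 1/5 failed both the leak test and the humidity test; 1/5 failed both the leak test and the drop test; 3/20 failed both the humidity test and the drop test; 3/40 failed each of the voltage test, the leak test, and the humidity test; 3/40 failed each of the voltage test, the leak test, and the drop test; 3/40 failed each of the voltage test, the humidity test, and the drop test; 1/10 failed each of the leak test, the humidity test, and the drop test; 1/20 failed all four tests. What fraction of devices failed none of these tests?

3/40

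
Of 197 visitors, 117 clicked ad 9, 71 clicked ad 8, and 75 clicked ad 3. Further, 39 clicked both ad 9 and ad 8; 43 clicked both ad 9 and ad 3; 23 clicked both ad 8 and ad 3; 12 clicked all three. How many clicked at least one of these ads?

170

N(≥1) = 117 + 71 + 75 − 39 − 43 − 23 + 12 = 170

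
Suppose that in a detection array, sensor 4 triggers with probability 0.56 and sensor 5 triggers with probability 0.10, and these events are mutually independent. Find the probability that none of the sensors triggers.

Since the events are independent, P(none) is the product of the individual non-occurrence probabilities.
P(none) = (1 − 0.56) × (1 − 0.10) = 0.44 × 0.90 = 0.396

0.396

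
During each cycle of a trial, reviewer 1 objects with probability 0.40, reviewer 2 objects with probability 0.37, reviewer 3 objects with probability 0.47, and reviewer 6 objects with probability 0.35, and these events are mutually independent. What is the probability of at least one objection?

0.869779

P(none) = (1 − 0.40) × (1 − 0.37) × (1 − 0.47) × (1 − 0.35) = 0.60 × 0.63 × 0.53 × 0.65 = 0.130221
P(at least one) = 1 − 0.130221 = 0.869779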